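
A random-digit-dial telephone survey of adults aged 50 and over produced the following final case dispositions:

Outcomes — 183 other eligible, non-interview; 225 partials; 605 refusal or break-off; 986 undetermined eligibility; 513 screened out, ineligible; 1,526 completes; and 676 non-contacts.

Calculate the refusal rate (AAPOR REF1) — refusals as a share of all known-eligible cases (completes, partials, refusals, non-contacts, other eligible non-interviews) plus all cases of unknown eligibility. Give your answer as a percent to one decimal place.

14.4%

Numerator → 605
Denominator → 1526 + 225 + 605 + 676 + 183 + 986 = 4201
REF1 = 605 / 4201 = 0.1440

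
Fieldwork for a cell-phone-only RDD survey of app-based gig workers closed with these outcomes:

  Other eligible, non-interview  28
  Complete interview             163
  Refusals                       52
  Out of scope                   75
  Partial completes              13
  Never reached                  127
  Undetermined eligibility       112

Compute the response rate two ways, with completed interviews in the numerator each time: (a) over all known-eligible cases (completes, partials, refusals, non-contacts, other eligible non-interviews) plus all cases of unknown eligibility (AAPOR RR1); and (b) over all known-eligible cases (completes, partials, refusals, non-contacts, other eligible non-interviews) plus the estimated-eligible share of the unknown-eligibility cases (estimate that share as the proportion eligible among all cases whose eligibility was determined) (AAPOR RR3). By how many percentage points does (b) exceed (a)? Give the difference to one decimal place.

1.3

Num = 163
Base = 163 + 13 + 52 + 127 + 28 + 112 = 495
RR1 = 163 / 495 = 0.3293
Known eligible = 163 + 13 + 52 + 127 + 28 = 383
e = 383 / (383 + 75) = 383 / 458 = 0.8362
e × U = 0.8362 × 112 = 93.65
Base = 383 + 93.65 = 476.65
RR3 = 163 / 476.65 = 0.3420
Difference = 34.20 − 32.93 = 1.27 percentage points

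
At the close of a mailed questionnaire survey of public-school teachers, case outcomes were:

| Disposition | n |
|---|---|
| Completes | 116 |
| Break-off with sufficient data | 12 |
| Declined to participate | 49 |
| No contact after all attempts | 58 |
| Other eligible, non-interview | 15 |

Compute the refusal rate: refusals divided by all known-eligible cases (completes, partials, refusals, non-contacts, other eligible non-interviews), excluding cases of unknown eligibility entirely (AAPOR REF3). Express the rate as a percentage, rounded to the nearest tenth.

Top: 49
Denom: 116 + 12 + 49 + 58 + 15 = 250
REF3 = 49 / 250 = 0.1960

19.6%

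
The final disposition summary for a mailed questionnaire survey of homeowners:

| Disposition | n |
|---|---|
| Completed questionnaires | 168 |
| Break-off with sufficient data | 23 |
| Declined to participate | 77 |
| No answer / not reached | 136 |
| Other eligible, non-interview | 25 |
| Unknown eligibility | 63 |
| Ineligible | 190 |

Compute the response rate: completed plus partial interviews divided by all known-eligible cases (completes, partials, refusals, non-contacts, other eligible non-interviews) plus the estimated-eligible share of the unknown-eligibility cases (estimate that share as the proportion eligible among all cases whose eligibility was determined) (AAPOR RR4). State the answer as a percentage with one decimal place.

40.4%

Num = 168 + 23 = 191
Known eligible = 168 + 23 + 77 + 136 + 25 = 429
e = 429 / (429 + 190) = 429 / 619 = 0.6931
Estimated eligible among unknowns = 0.6931 × 63 = 43.67
Denominator = 429 + 43.67 = 472.67
RR4 = 191 / 472.67 = 0.4041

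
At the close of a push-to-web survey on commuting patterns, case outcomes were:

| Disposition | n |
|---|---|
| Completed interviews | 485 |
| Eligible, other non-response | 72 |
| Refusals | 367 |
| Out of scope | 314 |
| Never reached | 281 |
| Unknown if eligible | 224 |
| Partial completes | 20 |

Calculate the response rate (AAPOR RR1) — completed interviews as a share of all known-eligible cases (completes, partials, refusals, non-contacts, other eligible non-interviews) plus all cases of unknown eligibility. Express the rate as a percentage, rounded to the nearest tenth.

Numerator: 485
Denominator: 485 + 20 + 367 + 281 + 72 + 224 = 1449
RR1 = 485 / 1449 = 0.3347

33.5%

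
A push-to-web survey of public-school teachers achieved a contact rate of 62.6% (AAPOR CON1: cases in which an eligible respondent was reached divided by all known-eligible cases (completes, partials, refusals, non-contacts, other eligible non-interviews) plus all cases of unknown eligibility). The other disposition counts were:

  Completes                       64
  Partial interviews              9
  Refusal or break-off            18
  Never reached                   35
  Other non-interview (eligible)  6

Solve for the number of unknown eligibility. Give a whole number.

Top → 64 + 9 + 18 + 6 = 97
CON1 = 97 / D = 0.626
D = 97 / 0.626 = 155.0
Other denominator terms total 132
unknown eligibility = 155.0 − 132 ≈ 23

23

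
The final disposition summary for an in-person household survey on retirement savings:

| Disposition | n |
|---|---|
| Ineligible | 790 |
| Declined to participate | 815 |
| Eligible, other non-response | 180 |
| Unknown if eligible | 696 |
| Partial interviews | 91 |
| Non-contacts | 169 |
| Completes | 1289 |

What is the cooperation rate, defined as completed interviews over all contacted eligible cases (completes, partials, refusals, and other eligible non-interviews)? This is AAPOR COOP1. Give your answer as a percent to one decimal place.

Numerator: 1289
Denom: 1289 + 91 + 815 + 180 = 2375
COOP1 = 1289 / 2375 = 0.5427

54.3%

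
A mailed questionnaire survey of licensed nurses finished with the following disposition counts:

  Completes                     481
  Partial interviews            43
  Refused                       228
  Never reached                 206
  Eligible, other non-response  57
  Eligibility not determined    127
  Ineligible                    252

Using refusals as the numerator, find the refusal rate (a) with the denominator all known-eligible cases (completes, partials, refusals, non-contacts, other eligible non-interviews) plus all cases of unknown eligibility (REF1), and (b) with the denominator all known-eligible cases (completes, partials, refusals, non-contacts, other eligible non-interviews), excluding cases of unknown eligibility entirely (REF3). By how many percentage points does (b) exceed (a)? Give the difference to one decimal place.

2.5

Num → 228
Base → 481 + 43 + 228 + 206 + 57 + 127 = 1142
REF1 = 228 / 1142 = 0.1996
Base → 481 + 43 + 228 + 206 + 57 = 1015
REF3 = 228 / 1015 = 0.2246
Difference = 22.46 − 19.96 = 2.50 percentage points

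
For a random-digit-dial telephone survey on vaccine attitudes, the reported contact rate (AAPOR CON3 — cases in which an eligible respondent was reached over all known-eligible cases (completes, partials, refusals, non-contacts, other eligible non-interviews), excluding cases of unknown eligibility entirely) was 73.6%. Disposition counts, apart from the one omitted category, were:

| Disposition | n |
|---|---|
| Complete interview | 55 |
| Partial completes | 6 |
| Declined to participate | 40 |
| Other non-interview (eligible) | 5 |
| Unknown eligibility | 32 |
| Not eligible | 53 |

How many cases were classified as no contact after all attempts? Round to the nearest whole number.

Num: 55 + 6 + 40 + 5 = 106
CON3 = 106 / D = 0.736
D = 106 / 0.736 = 144.0
Rest of base = 106
no contact after all attempts = 144.0 − 106 ≈ 38

38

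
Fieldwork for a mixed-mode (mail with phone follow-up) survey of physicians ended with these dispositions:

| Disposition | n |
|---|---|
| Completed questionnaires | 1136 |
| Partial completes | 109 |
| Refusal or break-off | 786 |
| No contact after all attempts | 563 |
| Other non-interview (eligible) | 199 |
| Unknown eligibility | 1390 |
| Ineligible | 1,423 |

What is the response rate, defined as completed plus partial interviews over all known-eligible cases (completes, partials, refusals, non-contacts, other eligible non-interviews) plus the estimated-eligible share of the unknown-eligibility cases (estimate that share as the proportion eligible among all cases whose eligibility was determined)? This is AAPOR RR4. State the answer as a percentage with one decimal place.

33.5%

Top = 1136 + 109 = 1245
Determined eligible = 1136 + 109 + 786 + 563 + 199 = 2793
e = 2793 / (2793 + 1423) = 2793 / 4216 = 0.6625
Eligible share of unknowns = 0.6625 × 1390 = 920.88
Denominator = 2793 + 920.88 = 3713.88
RR4 = 1245 / 3713.88 = 0.3352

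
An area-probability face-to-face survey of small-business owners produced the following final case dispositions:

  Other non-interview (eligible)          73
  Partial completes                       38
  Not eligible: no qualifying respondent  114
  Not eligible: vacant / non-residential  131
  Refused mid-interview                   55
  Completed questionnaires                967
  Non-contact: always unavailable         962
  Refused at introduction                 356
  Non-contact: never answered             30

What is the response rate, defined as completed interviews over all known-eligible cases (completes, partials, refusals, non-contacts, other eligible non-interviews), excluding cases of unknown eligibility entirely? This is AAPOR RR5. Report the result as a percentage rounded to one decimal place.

39.0%

Refusal or break-off = 356 + 55 = 411
Never reached = 30 + 962 = 992
Out of scope = 114 + 131 = 245
Numerator: 967
Denominator: 967 + 38 + 411 + 992 + 73 = 2481
RR5 = 967 / 2481 = 0.3898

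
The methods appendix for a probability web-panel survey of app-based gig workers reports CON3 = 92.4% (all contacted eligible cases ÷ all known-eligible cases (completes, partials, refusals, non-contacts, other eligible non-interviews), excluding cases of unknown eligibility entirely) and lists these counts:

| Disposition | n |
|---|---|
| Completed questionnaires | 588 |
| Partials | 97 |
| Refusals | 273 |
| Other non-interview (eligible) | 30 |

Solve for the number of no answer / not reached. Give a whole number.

81

Num → 588 + 97 + 273 + 30 = 988
CON3 = 988 / D = 0.924
D = 988 / 0.924 = 1069.3
Other denominator terms total 988
no answer / not reached = 1069.3 − 988 ≈ 81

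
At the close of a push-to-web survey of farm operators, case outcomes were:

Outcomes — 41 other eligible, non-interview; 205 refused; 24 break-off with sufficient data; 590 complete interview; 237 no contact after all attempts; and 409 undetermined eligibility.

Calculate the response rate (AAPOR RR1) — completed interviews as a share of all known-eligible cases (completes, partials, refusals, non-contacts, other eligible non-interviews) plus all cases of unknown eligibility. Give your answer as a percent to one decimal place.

39.2%

Num = 590
Base = 590 + 24 + 205 + 237 + 41 + 409 = 1506
RR1 = 590 / 1506 = 0.3918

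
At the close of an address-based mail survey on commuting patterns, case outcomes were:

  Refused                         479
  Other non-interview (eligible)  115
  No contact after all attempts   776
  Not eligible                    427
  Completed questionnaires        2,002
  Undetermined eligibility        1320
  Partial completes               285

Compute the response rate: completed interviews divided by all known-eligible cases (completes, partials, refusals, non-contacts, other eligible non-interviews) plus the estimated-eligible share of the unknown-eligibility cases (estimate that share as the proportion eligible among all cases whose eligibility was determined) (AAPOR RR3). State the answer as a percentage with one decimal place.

41.4%

Top → 2002
Determined eligible → 2002 + 285 + 479 + 776 + 115 = 3657
e = 3657 / (3657 + 427) = 3657 / 4084 = 0.8954
e × U → 0.8954 × 1320 = 1181.93
Denominator → 3657 + 1181.93 = 4838.93
RR3 = 2002 / 4838.93 = 0.4137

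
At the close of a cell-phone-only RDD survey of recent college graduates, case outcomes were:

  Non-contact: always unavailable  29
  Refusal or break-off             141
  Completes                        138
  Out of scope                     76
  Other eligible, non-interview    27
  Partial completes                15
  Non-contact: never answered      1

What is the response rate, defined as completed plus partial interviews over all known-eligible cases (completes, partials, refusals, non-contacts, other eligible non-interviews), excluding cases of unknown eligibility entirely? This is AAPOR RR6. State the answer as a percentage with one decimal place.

No contact after all attempts = 1 + 29 = 30
Num = 138 + 15 = 153
Denominator = 138 + 15 + 141 + 30 + 27 = 351
RR6 = 153 / 351 = 0.4359

43.6%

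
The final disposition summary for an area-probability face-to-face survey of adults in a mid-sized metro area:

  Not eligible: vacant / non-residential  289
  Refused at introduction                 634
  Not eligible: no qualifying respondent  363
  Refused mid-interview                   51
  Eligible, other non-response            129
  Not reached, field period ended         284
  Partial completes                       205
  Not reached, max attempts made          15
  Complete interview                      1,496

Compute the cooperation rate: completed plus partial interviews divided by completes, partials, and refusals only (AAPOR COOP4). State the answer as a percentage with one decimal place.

Refusal or break-off = 634 + 51 = 685
No answer / not reached = 284 + 15 = 299
Screened out, ineligible = 363 + 289 = 652
Numerator = 1496 + 205 = 1701
Base = 1496 + 205 + 685 = 2386
COOP4 = 1701 / 2386 = 0.7129

71.3%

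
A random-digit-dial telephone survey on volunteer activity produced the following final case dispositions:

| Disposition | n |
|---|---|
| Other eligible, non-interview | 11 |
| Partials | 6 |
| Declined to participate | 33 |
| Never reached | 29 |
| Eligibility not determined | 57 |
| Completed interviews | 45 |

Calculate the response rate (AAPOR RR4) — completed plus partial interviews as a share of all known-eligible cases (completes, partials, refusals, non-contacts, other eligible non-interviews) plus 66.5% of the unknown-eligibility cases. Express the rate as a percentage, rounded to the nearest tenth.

Top: 45 + 6 = 51
Eligible (known): 45 + 6 + 33 + 29 + 11 = 124
Eligible share of unknowns: 0.6650 × 57 = 37.91
Denom: 124 + 37.91 = 161.91
RR4 = 51 / 161.91 = 0.3150

31.5%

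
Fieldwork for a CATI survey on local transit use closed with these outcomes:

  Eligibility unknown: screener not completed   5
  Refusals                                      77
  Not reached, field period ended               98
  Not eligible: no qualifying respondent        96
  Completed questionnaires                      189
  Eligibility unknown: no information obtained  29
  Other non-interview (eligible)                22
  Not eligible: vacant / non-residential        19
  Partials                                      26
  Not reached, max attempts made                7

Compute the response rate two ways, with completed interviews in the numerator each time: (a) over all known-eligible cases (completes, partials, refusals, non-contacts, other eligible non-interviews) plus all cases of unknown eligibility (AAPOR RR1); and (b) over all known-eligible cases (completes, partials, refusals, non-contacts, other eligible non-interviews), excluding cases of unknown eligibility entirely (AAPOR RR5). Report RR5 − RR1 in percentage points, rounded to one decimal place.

Non-contacts = 98 + 7 = 105
Unknown if eligible = 5 + 29 = 34
Out of scope = 96 + 19 = 115
Num → 189
Base → 189 + 26 + 77 + 105 + 22 + 34 = 453
RR1 = 189 / 453 = 0.4172
Base → 189 + 26 + 77 + 105 + 22 = 419
RR5 = 189 / 419 = 0.4511
Difference = 45.11 − 41.72 = 3.39 percentage points

3.4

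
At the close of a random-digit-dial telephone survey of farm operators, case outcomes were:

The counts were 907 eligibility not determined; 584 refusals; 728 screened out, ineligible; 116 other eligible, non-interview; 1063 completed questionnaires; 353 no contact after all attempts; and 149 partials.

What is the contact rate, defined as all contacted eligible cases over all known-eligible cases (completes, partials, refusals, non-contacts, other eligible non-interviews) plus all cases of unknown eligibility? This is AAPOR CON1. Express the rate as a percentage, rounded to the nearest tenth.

Numerator = 1063 + 149 + 584 + 116 = 1912
Denominator = 1063 + 149 + 584 + 353 + 116 + 907 = 3172
CON1 = 1912 / 3172 = 0.6028

60.3%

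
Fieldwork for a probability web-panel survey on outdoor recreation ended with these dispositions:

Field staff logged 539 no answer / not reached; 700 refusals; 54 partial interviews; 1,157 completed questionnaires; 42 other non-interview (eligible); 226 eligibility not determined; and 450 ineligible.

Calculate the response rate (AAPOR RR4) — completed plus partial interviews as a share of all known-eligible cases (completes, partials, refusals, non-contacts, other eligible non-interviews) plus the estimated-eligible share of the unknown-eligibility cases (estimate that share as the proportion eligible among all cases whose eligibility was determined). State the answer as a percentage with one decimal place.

Top → 1157 + 54 = 1211
Determined eligible → 1157 + 54 + 700 + 539 + 42 = 2492
e = 2492 / (2492 + 450) = 2492 / 2942 = 0.8470
Eligible share of unknowns → 0.8470 × 226 = 191.42
Denominator → 2492 + 191.42 = 2683.42
RR4 = 1211 / 2683.42 = 0.4513

45.1%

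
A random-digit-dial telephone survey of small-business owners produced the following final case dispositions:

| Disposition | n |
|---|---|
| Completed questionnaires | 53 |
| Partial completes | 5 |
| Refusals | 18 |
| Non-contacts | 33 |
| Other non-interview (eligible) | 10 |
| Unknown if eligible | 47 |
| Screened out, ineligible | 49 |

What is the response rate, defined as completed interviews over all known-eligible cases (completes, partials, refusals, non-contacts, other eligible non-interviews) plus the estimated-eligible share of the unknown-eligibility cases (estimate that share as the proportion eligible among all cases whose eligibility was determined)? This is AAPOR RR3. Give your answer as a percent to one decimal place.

34.8%

Num = 53
Determined eligible = 53 + 5 + 18 + 33 + 10 = 119
e = 119 / (119 + 49) = 119 / 168 = 0.7083
Eligible share of unknowns = 0.7083 × 47 = 33.29
Base = 119 + 33.29 = 152.29
RR3 = 53 / 152.29 = 0.3480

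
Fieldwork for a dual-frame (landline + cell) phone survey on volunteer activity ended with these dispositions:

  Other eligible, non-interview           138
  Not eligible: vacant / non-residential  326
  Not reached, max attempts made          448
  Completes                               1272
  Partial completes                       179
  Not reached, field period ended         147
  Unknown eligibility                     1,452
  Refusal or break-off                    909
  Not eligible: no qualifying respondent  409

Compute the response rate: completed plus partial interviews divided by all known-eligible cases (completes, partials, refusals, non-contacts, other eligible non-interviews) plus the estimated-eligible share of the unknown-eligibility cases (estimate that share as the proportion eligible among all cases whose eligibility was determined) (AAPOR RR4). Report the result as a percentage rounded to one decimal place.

34.0%

Never reached = 147 + 448 = 595
Out of scope = 409 + 326 = 735
Top → 1272 + 179 = 1451
Determined eligible → 1272 + 179 + 909 + 595 + 138 = 3093
e = 3093 / (3093 + 735) = 3093 / 3828 = 0.8080
Eligible share of unknowns → 0.8080 × 1452 = 1173.22
Base → 3093 + 1173.22 = 4266.22
RR4 = 1451 / 4266.22 = 0.3401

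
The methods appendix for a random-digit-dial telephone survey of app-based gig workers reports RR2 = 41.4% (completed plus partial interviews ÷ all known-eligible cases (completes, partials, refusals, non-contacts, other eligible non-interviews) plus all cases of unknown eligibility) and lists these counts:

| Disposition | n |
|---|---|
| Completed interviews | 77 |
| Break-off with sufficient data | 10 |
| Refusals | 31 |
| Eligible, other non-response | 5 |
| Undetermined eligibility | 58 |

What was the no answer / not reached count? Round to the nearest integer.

29

Numerator → 77 + 10 = 87
RR2 = 87 / D = 0.414
D = 87 / 0.414 = 210.1
Remaining denominator categories sum to 181
no answer / not reached = 210.1 − 181 ≈ 29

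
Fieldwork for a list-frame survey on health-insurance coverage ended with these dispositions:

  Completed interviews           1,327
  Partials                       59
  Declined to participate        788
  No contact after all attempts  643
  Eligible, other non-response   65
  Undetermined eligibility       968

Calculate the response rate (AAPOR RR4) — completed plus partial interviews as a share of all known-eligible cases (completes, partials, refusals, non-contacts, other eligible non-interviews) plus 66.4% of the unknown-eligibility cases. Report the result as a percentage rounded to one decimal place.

Num: 1327 + 59 = 1386
Eligible (known): 1327 + 59 + 788 + 643 + 65 = 2882
Estimated eligible among unknowns: 0.6640 × 968 = 642.75
Base: 2882 + 642.75 = 3524.75
RR4 = 1386 / 3524.75 = 0.3932

39.3%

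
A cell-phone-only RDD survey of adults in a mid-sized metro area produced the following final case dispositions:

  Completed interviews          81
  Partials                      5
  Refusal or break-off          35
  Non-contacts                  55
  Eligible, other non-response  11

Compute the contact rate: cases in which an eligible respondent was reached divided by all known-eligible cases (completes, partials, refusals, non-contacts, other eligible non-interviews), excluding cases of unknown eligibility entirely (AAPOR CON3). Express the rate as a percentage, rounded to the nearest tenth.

Top = 81 + 5 + 35 + 11 = 132
Denom = 81 + 5 + 35 + 55 + 11 = 187
CON3 = 132 / 187 = 0.7059

70.6%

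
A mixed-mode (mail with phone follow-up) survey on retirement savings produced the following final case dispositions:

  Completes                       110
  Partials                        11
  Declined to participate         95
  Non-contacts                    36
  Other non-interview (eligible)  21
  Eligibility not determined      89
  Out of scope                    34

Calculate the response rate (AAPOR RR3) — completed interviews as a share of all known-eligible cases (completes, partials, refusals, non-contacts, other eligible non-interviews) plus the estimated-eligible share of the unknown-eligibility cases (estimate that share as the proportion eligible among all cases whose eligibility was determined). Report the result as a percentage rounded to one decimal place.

Numerator = 110
Eligible (known) = 110 + 11 + 95 + 36 + 21 = 273
e = 273 / (273 + 34) = 273 / 307 = 0.8893
e × U = 0.8893 × 89 = 79.15
Denom = 273 + 79.15 = 352.15
RR3 = 110 / 352.15 = 0.3124

31.2%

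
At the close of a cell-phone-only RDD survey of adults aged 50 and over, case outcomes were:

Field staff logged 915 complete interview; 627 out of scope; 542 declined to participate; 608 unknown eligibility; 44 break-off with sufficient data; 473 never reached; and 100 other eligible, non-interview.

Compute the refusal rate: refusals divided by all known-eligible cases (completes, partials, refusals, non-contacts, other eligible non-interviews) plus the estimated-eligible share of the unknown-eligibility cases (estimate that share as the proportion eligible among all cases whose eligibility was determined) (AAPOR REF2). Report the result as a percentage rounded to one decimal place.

21.3%

Numerator = 542
Known eligible = 915 + 44 + 542 + 473 + 100 = 2074
e = 2074 / (2074 + 627) = 2074 / 2701 = 0.7679
Estimated eligible among unknowns = 0.7679 × 608 = 466.88
Denominator = 2074 + 466.88 = 2540.88
REF2 = 542 / 2540.88 = 0.2133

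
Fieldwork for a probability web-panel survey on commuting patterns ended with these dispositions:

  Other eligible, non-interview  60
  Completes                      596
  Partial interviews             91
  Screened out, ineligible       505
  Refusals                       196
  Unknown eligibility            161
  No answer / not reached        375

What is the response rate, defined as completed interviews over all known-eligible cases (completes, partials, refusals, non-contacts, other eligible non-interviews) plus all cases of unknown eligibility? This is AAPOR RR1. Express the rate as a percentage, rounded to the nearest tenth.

Numerator → 596
Denom → 596 + 91 + 196 + 375 + 60 + 161 = 1479
RR1 = 596 / 1479 = 0.4030

40.3%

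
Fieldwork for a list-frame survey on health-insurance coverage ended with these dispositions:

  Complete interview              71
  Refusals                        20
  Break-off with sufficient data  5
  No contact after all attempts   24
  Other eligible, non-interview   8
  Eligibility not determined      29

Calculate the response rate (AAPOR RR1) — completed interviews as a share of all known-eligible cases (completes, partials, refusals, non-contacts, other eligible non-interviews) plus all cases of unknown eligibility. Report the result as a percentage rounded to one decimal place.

45.2%

Numerator → 71
Denom → 71 + 5 + 20 + 24 + 8 + 29 = 157
RR1 = 71 / 157 = 0.4522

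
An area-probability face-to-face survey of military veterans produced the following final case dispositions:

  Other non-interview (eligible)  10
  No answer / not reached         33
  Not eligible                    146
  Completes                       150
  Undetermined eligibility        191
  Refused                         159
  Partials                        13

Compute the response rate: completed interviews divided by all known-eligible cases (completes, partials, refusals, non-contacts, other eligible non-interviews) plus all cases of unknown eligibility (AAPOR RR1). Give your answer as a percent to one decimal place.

Numerator = 150
Denom = 150 + 13 + 159 + 33 + 10 + 191 = 556
RR1 = 150 / 556 = 0.2698

27.0%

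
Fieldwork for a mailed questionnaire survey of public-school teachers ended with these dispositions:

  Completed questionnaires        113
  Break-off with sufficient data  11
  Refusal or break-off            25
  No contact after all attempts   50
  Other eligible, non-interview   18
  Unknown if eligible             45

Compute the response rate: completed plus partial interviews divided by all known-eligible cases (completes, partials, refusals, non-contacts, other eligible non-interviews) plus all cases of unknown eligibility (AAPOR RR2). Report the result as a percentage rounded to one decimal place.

47.3%

Top = 113 + 11 = 124
Denom = 113 + 11 + 25 + 50 + 18 + 45 = 262
RR2 = 124 / 262 = 0.4733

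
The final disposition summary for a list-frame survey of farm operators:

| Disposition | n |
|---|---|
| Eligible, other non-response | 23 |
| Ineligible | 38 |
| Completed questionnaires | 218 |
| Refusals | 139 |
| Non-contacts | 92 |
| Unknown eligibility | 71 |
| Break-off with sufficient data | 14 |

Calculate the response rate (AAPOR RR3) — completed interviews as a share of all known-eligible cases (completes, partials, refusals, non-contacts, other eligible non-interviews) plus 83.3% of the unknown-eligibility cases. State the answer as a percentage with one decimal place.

40.0%

Numerator = 218
Known eligible = 218 + 14 + 139 + 92 + 23 = 486
Eligible share of unknowns = 0.8330 × 71 = 59.14
Denominator = 486 + 59.14 = 545.14
RR3 = 218 / 545.14 = 0.3999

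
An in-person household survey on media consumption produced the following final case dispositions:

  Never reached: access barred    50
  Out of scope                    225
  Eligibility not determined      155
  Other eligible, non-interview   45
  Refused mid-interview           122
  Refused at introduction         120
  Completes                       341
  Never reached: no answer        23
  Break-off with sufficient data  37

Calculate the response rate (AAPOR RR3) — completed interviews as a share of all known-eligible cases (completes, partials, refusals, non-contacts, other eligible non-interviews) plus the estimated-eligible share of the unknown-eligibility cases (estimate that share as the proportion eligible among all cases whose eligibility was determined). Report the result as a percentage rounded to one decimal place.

39.8%

Refusals = 120 + 122 = 242
Never reached = 23 + 50 = 73
Top → 341
Determined eligible → 341 + 37 + 242 + 73 + 45 = 738
e = 738 / (738 + 225) = 738 / 963 = 0.7664
e × U → 0.7664 × 155 = 118.79
Denominator → 738 + 118.79 = 856.79
RR3 = 341 / 856.79 = 0.3980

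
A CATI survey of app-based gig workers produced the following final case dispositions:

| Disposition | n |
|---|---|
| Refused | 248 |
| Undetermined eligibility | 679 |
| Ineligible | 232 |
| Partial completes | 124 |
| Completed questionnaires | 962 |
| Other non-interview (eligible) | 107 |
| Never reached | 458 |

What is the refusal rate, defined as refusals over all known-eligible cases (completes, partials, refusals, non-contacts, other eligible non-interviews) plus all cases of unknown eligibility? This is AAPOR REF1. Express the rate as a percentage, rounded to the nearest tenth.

9.6%

Top: 248
Base: 962 + 124 + 248 + 458 + 107 + 679 = 2578
REF1 = 248 / 2578 = 0.0962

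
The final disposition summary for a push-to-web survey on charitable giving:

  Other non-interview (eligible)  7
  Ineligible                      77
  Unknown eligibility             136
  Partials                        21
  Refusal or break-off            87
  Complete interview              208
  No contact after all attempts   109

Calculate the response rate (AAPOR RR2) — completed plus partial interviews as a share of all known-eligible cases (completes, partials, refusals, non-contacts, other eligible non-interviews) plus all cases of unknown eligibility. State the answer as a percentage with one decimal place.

Numerator → 208 + 21 = 229
Base → 208 + 21 + 87 + 109 + 7 + 136 = 568
RR2 = 229 / 568 = 0.4032

40.3%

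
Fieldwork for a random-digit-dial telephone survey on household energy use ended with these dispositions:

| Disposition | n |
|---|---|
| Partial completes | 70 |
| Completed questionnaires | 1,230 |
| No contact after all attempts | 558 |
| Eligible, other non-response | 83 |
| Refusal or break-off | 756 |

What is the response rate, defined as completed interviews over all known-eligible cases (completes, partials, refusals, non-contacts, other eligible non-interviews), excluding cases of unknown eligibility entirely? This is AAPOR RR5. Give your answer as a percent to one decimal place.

45.6%

Numerator = 1230
Base = 1230 + 70 + 756 + 558 + 83 = 2697
RR5 = 1230 / 2697 = 0.4561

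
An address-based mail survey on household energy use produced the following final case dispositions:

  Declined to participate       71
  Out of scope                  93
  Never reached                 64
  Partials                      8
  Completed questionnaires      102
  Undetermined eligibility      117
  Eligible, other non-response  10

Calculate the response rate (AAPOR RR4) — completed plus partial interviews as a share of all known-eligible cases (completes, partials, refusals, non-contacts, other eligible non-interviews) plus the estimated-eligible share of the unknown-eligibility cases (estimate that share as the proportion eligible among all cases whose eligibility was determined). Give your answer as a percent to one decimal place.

32.3%

Num → 102 + 8 = 110
Determined eligible → 102 + 8 + 71 + 64 + 10 = 255
e = 255 / (255 + 93) = 255 / 348 = 0.7328
e × U → 0.7328 × 117 = 85.74
Denom → 255 + 85.74 = 340.74
RR4 = 110 / 340.74 = 0.3228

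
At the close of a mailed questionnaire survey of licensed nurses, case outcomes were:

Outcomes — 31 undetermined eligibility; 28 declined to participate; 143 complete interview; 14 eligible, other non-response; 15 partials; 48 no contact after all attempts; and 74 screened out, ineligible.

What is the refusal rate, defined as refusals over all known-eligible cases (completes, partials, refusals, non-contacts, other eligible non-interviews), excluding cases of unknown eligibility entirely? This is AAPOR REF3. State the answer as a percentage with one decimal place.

11.3%

Top → 28
Denom → 143 + 15 + 28 + 48 + 14 = 248
REF3 = 28 / 248 = 0.1129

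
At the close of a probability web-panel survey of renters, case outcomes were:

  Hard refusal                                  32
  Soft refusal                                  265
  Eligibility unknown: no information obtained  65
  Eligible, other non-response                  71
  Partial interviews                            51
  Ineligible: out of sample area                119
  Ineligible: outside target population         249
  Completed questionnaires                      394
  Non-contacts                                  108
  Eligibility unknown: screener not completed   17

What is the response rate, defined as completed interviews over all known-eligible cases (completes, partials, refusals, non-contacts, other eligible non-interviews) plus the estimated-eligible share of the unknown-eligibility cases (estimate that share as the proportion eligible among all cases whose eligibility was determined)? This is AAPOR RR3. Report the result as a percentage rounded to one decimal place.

40.2%

Refused = 32 + 265 = 297
Eligibility not determined = 17 + 65 = 82
Screened out, ineligible = 249 + 119 = 368
Numerator → 394
Known eligible → 394 + 51 + 297 + 108 + 71 = 921
e = 921 / (921 + 368) = 921 / 1289 = 0.7145
Eligible share of unknowns → 0.7145 × 82 = 58.59
Denominator → 921 + 58.59 = 979.59
RR3 = 394 / 979.59 = 0.4022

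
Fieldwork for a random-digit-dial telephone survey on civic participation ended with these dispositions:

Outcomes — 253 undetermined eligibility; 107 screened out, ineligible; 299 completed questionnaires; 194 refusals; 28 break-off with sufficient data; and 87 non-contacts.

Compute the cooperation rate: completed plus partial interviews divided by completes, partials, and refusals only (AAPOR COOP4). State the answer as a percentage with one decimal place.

62.8%

Top → 299 + 28 = 327
Denom → 299 + 28 + 194 = 521
COOP4 = 327 / 521 = 0.6276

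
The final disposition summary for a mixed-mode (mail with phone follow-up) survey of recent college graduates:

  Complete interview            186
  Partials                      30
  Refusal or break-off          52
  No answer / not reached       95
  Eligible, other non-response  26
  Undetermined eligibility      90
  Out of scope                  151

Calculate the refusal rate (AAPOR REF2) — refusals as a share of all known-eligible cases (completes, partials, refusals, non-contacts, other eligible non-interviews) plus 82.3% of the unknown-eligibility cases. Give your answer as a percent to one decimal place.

Top → 52
Eligible (known) → 186 + 30 + 52 + 95 + 26 = 389
Estimated eligible among unknowns → 0.8230 × 90 = 74.07
Base → 389 + 74.07 = 463.07
REF2 = 52 / 463.07 = 0.1123

11.2%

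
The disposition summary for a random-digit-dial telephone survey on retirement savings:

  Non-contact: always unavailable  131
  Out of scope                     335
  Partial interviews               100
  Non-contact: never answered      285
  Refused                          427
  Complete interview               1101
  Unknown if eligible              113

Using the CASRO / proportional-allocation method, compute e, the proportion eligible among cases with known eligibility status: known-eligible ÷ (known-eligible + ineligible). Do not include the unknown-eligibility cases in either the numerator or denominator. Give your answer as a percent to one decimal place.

85.9%

No answer / not reached = 285 + 131 = 416
Determined eligible = 1101 + 100 + 427 + 416 = 2044
e = 2044 / (2044 + 335) = 2044 / 2379 = 0.8592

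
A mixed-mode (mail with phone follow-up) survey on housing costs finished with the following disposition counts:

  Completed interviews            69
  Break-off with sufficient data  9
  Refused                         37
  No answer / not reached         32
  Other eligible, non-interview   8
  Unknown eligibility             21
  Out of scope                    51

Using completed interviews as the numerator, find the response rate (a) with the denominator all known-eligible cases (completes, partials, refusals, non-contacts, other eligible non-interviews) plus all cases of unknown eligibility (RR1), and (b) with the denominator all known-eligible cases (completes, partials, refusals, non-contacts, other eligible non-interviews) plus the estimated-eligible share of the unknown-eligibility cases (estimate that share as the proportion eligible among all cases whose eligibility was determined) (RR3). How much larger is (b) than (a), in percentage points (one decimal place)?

Numerator: 69
Denominator: 69 + 9 + 37 + 32 + 8 + 21 = 176
RR1 = 69 / 176 = 0.3920
Determined eligible: 69 + 9 + 37 + 32 + 8 = 155
e = 155 / (155 + 51) = 155 / 206 = 0.7524
Estimated eligible among unknowns: 0.7524 × 21 = 15.80
Denominator: 155 + 15.80 = 170.80
RR3 = 69 / 170.80 = 0.4040
Difference = 40.40 − 39.20 = 1.20 percentage points

1.2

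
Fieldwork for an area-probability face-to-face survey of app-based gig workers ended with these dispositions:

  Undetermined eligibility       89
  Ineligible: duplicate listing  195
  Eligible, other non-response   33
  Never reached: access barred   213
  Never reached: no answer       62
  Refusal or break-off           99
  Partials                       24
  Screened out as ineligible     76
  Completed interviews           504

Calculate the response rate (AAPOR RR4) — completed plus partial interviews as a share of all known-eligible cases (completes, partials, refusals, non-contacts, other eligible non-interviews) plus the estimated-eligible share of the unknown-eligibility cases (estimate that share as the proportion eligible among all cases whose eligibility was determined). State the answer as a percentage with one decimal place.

No contact after all attempts = 62 + 213 = 275
Ineligible = 76 + 195 = 271
Top → 504 + 24 = 528
Eligible (known) → 504 + 24 + 99 + 275 + 33 = 935
e = 935 / (935 + 271) = 935 / 1206 = 0.7753
e × U → 0.7753 × 89 = 69.00
Denom → 935 + 69.00 = 1004.00
RR4 = 528 / 1004.00 = 0.5259

52.6%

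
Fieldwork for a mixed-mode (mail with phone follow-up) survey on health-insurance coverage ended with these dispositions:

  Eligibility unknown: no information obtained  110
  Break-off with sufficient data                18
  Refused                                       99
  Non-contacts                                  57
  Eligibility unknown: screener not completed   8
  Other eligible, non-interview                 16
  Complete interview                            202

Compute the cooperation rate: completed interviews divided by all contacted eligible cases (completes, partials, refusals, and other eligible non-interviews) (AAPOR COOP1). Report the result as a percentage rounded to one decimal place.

Unknown if eligible = 8 + 110 = 118
Top: 202
Denominator: 202 + 18 + 99 + 16 = 335
COOP1 = 202 / 335 = 0.6030

60.3%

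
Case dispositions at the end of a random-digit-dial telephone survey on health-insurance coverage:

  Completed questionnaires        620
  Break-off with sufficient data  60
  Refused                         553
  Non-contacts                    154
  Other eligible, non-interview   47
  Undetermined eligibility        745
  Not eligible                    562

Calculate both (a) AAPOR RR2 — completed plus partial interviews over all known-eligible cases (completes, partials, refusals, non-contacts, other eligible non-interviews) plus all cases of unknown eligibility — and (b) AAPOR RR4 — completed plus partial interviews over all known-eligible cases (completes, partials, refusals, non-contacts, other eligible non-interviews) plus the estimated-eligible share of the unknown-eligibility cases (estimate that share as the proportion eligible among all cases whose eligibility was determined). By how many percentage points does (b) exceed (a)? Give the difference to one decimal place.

Numerator: 620 + 60 = 680
Denominator: 620 + 60 + 553 + 154 + 47 + 745 = 2179
RR2 = 680 / 2179 = 0.3121
Determined eligible: 620 + 60 + 553 + 154 + 47 = 1434
e = 1434 / (1434 + 562) = 1434 / 1996 = 0.7184
e × U: 0.7184 × 745 = 535.21
Denominator: 1434 + 535.21 = 1969.21
RR4 = 680 / 1969.21 = 0.3453
Difference = 34.53 − 31.21 = 3.32 percentage points

3.3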